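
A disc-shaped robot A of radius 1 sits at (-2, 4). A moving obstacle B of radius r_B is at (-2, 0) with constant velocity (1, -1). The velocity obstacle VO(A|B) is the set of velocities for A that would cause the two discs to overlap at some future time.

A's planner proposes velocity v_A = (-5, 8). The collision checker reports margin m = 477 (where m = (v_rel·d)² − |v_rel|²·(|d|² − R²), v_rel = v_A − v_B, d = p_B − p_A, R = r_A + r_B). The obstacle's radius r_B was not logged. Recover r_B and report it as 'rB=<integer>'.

m = 477
d = (0, -4);  v_rel = (-6, 9),  |v_rel|² = 117
v_rel×d = (-6)·(-4) − (9)·(0) = 24
since m = R²·117 − 24²:  R² = (576 + 477) / 117 = 9
R = √9 = 3  ⇒  r_B = 3 − 1 = 2

rB=2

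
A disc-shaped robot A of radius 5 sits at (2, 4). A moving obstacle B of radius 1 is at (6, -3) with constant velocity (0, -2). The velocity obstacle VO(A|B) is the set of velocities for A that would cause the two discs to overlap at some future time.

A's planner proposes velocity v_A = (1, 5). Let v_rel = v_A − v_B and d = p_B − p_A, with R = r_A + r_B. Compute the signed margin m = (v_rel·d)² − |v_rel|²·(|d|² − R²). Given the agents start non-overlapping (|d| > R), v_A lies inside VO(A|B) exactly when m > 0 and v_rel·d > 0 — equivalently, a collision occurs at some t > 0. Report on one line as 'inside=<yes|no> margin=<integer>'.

d = (4, -7),  |d|² = 65;  R = 5+1 = 6,  c = 65−6² = 29
v_rel = (1, 7),  |v_rel|² = 50;  v_rel·d = (1)·(4) + (7)·(-7) = -45
50·t² + 90·t + 29 = 0  ⇒  m = (-45)² − 50·29 = 575
m = 575 > 0,  v_rel·d = -45 < 0  ⇒  outside

inside=no margin=575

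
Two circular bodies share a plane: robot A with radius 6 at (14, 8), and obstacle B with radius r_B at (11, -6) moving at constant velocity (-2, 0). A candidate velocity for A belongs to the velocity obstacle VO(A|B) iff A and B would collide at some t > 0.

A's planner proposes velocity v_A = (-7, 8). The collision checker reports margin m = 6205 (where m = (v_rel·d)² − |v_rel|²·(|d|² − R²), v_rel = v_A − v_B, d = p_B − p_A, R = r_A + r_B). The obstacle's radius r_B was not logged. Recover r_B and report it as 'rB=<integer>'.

m = 6205
d = (-3, -14);  v_rel = (-5, 8),  |v_rel|² = 89
v_rel×d = (-5)·(-14) − (8)·(-3) = 94
since m = R²·89 − 94²:  R² = (8836 + 6205) / 89 = 169
R = √169 = 13  ⇒  r_B = 13 − 6 = 7

rB=7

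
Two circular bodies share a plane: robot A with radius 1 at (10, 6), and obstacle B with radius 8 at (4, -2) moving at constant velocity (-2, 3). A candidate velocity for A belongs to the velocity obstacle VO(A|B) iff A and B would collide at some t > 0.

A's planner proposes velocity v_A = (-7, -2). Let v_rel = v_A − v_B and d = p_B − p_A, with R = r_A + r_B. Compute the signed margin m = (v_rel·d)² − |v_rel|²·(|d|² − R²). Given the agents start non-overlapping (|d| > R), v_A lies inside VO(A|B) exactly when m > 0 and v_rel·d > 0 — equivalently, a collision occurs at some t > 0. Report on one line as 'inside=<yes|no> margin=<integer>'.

d = (-6, -8),  |d|² = 100;  R = 1+8 = 9,  c = 100−9² = 19
v_rel = (-5, -5),  |v_rel|² = 50;  v_rel·d = (-5)·(-6) + (-5)·(-8) = 70
50·t² − 140·t + 19 = 0  ⇒  m = 70² − 50·19 = 3950
m = 3950 > 0,  v_rel·d = 70 > 0  ⇒  inside

inside=yes margin=3950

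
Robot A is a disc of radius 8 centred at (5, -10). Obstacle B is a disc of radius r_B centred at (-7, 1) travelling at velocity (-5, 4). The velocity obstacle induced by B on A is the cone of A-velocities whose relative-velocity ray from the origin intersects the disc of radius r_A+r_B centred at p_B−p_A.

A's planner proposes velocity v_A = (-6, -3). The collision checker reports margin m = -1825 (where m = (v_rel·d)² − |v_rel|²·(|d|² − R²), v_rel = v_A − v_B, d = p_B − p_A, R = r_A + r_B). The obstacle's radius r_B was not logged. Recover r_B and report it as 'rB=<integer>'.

m = -1825
d = (-12, 11);  v_rel = (-1, -7),  |v_rel|² = 50
v_rel×d = (-1)·(11) − (-7)·(-12) = -95
since m = R²·50 − (-95)²:  R² = (9025 + -1825) / 50 = 144
R = √144 = 12  ⇒  r_B = 12 − 8 = 4

rB=4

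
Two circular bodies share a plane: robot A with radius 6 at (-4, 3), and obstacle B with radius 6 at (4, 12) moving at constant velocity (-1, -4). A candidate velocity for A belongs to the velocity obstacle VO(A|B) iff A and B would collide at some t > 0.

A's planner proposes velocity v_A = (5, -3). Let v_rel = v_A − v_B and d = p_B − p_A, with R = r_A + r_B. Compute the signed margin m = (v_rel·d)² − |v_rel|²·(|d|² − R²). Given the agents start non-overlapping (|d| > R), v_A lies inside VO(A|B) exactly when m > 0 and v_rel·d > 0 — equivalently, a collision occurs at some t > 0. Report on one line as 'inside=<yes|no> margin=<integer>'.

d = (8, 9),  |d|² = 145;  R = 6+6 = 12,  c = 145−12² = 1
v_rel = (6, 1),  |v_rel|² = 37;  v_rel·d = (6)·(8) + (1)·(9) = 57
37·t² − 114·t + 1 = 0  ⇒  m = 57² − 37·1 = 3212
m = 3212 > 0,  v_rel·d = 57 > 0  ⇒  inside

inside=yes margin=3212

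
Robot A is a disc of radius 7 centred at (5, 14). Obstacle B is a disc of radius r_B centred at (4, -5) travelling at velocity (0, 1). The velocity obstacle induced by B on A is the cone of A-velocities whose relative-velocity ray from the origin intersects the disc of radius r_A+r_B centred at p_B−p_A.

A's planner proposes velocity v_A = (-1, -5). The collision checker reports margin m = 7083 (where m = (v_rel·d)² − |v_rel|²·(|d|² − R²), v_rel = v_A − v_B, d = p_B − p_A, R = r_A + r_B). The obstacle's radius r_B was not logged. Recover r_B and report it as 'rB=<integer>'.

m = 7083
d = (-1, -19);  v_rel = (-1, -6),  |v_rel|² = 37
v_rel×d = (-1)·(-19) − (-6)·(-1) = 13
since m = R²·37 − 13²:  R² = (169 + 7083) / 37 = 196
R = √196 = 14  ⇒  r_B = 14 − 7 = 7

rB=7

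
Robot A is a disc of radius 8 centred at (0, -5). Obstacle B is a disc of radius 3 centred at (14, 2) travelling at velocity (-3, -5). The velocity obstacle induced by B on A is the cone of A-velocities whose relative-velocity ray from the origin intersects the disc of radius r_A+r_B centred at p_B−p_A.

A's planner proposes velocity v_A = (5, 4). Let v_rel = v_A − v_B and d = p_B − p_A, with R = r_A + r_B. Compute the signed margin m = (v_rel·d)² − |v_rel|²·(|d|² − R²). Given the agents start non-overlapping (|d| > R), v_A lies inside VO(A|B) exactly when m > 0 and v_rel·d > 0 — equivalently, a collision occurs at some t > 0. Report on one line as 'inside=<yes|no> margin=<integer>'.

d = (14, 7),  |d|² = 245;  R = 8+3 = 11,  c = 245−11² = 124
v_rel = (8, 9),  |v_rel|² = 145;  v_rel·d = (8)·(14) + (9)·(7) = 175
145·t² − 350·t + 124 = 0  ⇒  m = 175² − 145·124 = 12645
m = 12645 > 0,  v_rel·d = 175 > 0  ⇒  inside

inside=yes margin=12645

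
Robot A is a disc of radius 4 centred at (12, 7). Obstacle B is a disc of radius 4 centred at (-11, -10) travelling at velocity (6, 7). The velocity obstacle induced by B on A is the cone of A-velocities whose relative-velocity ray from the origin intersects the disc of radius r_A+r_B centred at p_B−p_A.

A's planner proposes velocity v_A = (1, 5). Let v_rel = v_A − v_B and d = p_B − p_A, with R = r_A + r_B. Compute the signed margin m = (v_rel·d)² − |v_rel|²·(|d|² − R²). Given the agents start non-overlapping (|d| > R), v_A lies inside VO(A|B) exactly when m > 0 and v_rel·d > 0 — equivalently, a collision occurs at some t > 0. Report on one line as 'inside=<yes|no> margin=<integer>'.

d = (-23, -17),  |d|² = 818;  R = 4+4 = 8,  c = 818−8² = 754
v_rel = (-5, -2),  |v_rel|² = 29;  v_rel·d = (-5)·(-23) + (-2)·(-17) = 149
29·t² − 298·t + 754 = 0  ⇒  m = 149² − 29·754 = 335
m = 335 > 0,  v_rel·d = 149 > 0  ⇒  inside

inside=yes margin=335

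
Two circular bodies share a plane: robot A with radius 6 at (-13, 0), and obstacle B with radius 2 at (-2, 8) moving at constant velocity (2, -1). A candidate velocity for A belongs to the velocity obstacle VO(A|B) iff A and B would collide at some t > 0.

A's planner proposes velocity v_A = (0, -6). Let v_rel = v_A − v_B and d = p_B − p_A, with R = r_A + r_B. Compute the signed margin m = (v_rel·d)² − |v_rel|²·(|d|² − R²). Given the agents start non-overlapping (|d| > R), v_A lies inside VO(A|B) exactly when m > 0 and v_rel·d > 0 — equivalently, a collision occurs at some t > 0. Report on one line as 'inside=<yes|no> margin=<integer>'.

d = (11, 8),  |d|² = 185;  R = 6+2 = 8,  c = 185−8² = 121
v_rel = (-2, -5),  |v_rel|² = 29;  v_rel·d = (-2)·(11) + (-5)·(8) = -62
29·t² + 124·t + 121 = 0  ⇒  m = (-62)² − 29·121 = 335
m = 335 > 0,  v_rel·d = -62 < 0  ⇒  outside

inside=no margin=335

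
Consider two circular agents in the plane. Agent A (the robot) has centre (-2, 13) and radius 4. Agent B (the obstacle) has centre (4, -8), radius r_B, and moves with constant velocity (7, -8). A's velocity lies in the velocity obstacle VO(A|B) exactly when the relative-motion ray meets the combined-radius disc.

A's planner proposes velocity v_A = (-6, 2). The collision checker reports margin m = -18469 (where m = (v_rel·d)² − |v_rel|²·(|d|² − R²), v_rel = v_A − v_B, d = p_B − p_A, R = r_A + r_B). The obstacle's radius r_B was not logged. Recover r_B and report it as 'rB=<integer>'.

m = -18469
d = (6, -21);  v_rel = (-13, 10),  |v_rel|² = 269
v_rel×d = (-13)·(-21) − (10)·(6) = 213
since m = R²·269 − 213²:  R² = (45369 + -18469) / 269 = 100
R = √100 = 10  ⇒  r_B = 10 − 4 = 6

rB=6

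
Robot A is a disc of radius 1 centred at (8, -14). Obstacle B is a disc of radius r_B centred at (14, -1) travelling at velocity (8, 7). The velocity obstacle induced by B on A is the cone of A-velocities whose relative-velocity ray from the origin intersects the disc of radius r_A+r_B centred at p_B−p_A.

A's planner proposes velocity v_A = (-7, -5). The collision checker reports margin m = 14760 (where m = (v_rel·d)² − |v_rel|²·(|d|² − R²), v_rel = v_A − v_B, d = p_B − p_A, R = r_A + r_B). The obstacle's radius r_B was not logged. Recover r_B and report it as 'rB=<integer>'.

m = 14760
d = (6, 13);  v_rel = (-15, -12),  |v_rel|² = 369
v_rel×d = (-15)·(13) − (-12)·(6) = -123
since m = R²·369 − (-123)²:  R² = (15129 + 14760) / 369 = 81
R = √81 = 9  ⇒  r_B = 9 − 1 = 8

rB=8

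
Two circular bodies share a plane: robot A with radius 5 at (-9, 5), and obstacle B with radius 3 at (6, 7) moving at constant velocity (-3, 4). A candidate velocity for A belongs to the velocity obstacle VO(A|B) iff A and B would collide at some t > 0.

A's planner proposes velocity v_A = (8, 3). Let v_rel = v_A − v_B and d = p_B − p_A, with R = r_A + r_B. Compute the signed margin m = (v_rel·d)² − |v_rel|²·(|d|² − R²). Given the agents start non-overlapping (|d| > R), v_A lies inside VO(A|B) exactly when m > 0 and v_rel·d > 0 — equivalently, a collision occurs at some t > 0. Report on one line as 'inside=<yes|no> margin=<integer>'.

d = (15, 2),  |d|² = 229;  R = 5+3 = 8,  c = 229−8² = 165
v_rel = (11, -1),  |v_rel|² = 122;  v_rel·d = (11)·(15) + (-1)·(2) = 163
122·t² − 326·t + 165 = 0  ⇒  m = 163² − 122·165 = 6439
m = 6439 > 0,  v_rel·d = 163 > 0  ⇒  inside

inside=yes margin=6439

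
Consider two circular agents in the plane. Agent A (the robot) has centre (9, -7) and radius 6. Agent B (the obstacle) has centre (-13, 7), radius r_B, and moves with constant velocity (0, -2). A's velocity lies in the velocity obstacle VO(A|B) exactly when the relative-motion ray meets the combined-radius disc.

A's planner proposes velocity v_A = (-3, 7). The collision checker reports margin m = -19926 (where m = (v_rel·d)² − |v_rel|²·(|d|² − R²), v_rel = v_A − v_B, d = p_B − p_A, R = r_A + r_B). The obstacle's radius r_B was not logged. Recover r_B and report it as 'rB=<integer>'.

m = -19926
d = (-22, 14);  v_rel = (-3, 9),  |v_rel|² = 90
v_rel×d = (-3)·(14) − (9)·(-22) = 156
since m = R²·90 − 156²:  R² = (24336 + -19926) / 90 = 49
R = √49 = 7  ⇒  r_B = 7 − 6 = 1

rB=1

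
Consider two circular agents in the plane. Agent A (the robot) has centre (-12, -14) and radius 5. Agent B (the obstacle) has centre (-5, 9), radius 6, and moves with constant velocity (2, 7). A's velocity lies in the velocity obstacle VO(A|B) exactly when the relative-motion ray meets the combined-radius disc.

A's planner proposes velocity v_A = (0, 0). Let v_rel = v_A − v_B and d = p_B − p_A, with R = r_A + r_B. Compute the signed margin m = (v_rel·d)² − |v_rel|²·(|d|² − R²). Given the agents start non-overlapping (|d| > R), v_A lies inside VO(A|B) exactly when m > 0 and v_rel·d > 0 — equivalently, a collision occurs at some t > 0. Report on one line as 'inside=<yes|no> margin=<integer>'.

d = (7, 23),  |d|² = 578;  R = 5+6 = 11,  c = 578−11² = 457
v_rel = (-2, -7),  |v_rel|² = 53;  v_rel·d = (-2)·(7) + (-7)·(23) = -175
53·t² + 350·t + 457 = 0  ⇒  m = (-175)² − 53·457 = 6404
m = 6404 > 0,  v_rel·d = -175 < 0  ⇒  outside

inside=no margin=6404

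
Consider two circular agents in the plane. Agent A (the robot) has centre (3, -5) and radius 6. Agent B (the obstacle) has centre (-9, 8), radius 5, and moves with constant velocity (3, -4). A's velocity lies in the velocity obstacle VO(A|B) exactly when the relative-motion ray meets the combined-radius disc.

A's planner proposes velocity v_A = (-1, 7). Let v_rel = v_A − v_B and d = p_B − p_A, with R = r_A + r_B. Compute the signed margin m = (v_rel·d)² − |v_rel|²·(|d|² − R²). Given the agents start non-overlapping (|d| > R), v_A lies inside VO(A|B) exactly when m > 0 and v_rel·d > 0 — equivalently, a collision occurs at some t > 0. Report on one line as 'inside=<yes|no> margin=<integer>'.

d = (-12, 13),  |d|² = 313;  R = 6+5 = 11,  c = 313−11² = 192
v_rel = (-4, 11),  |v_rel|² = 137;  v_rel·d = (-4)·(-12) + (11)·(13) = 191
137·t² − 382·t + 192 = 0  ⇒  m = 191² − 137·192 = 10177
m = 10177 > 0,  v_rel·d = 191 > 0  ⇒  inside

inside=yes margin=10177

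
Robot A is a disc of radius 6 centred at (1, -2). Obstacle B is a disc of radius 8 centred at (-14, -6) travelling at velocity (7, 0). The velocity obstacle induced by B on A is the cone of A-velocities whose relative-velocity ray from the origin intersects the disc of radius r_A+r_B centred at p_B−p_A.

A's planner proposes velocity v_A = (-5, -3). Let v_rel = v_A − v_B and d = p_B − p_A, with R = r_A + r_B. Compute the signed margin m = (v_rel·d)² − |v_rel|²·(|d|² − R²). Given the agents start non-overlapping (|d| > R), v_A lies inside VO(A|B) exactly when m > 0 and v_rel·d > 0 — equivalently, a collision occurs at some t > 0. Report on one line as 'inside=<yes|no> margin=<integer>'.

d = (-15, -4),  |d|² = 241;  R = 6+8 = 14,  c = 241−14² = 45
v_rel = (-12, -3),  |v_rel|² = 153;  v_rel·d = (-12)·(-15) + (-3)·(-4) = 192
153·t² − 384·t + 45 = 0  ⇒  m = 192² − 153·45 = 29979
m = 29979 > 0,  v_rel·d = 192 > 0  ⇒  inside

inside=yes margin=29979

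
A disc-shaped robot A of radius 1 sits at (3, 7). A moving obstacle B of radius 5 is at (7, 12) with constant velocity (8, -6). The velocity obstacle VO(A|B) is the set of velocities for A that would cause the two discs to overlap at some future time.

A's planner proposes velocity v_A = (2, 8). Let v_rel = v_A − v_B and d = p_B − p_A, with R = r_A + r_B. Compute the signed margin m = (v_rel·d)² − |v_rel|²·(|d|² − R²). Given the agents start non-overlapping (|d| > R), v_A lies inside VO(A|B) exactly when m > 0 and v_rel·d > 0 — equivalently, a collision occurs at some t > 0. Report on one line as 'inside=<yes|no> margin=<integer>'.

d = (4, 5),  |d|² = 41;  R = 1+5 = 6,  c = 41−6² = 5
v_rel = (-6, 14),  |v_rel|² = 232;  v_rel·d = (-6)·(4) + (14)·(5) = 46
232·t² − 92·t + 5 = 0  ⇒  m = 46² − 232·5 = 956
m = 956 > 0,  v_rel·d = 46 > 0  ⇒  inside

inside=yes margin=956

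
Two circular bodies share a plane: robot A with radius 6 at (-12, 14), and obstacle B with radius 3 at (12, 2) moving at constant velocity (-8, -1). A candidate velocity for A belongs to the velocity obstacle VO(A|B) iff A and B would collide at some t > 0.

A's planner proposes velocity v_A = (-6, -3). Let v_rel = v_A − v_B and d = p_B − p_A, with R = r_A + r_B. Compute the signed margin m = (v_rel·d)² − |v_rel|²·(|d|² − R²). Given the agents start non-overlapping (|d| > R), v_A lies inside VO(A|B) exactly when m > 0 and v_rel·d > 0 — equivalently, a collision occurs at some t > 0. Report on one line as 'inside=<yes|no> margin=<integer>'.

d = (24, -12),  |d|² = 720;  R = 6+3 = 9,  c = 720−9² = 639
v_rel = (2, -2),  |v_rel|² = 8;  v_rel·d = (2)·(24) + (-2)·(-12) = 72
8·t² − 144·t + 639 = 0  ⇒  m = 72² − 8·639 = 72
m = 72 > 0,  v_rel·d = 72 > 0  ⇒  inside

inside=yes margin=72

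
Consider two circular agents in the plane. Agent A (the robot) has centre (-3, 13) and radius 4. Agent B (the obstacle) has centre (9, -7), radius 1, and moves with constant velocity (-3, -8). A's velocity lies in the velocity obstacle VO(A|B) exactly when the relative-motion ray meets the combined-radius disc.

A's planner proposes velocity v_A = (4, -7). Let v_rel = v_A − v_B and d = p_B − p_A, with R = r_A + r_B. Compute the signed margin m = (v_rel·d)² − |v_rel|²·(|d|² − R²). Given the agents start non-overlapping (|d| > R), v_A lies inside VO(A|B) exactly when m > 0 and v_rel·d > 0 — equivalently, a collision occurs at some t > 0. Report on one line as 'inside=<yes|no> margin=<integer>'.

d = (12, -20),  |d|² = 544;  R = 4+1 = 5,  c = 544−5² = 519
v_rel = (7, 1),  |v_rel|² = 50;  v_rel·d = (7)·(12) + (1)·(-20) = 64
50·t² − 128·t + 519 = 0  ⇒  m = 64² − 50·519 = -21854
m = -21854 < 0,  v_rel·d = 64 > 0  ⇒  outside

inside=no margin=-21854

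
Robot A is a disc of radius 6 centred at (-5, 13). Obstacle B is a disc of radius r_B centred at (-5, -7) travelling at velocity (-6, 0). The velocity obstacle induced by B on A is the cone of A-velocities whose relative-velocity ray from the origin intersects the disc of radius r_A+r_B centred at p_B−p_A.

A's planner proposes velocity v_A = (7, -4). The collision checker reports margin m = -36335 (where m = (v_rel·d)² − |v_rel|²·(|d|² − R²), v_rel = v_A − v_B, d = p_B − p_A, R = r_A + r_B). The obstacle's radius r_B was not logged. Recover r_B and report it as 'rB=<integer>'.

m = -36335
d = (0, -20);  v_rel = (13, -4),  |v_rel|² = 185
v_rel×d = (13)·(-20) − (-4)·(0) = -260
since m = R²·185 − (-260)²:  R² = (67600 + -36335) / 185 = 169
R = √169 = 13  ⇒  r_B = 13 − 6 = 7

rB=7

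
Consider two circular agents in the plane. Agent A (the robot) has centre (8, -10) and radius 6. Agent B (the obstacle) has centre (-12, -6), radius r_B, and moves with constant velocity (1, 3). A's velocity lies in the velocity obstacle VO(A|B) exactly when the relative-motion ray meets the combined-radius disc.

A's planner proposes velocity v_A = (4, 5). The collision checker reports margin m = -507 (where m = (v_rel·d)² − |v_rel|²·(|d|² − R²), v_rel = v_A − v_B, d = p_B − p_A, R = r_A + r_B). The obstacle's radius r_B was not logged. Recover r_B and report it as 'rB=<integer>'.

m = -507
d = (-20, 4);  v_rel = (3, 2),  |v_rel|² = 13
v_rel×d = (3)·(4) − (2)·(-20) = 52
since m = R²·13 − 52²:  R² = (2704 + -507) / 13 = 169
R = √169 = 13  ⇒  r_B = 13 − 6 = 7

rB=7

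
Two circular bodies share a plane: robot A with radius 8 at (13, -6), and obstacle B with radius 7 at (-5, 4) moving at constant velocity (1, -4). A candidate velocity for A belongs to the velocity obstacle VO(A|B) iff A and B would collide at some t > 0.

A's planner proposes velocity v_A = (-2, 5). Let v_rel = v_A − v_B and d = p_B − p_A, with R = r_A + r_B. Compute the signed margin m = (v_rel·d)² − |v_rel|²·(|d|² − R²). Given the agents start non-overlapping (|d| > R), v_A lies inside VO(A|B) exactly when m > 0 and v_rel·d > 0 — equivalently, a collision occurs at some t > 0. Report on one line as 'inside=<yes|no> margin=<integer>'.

d = (-18, 10),  |d|² = 424;  R = 8+7 = 15,  c = 424−15² = 199
v_rel = (-3, 9),  |v_rel|² = 90;  v_rel·d = (-3)·(-18) + (9)·(10) = 144
90·t² − 288·t + 199 = 0  ⇒  m = 144² − 90·199 = 2826
m = 2826 > 0,  v_rel·d = 144 > 0  ⇒  inside

inside=yes margin=2826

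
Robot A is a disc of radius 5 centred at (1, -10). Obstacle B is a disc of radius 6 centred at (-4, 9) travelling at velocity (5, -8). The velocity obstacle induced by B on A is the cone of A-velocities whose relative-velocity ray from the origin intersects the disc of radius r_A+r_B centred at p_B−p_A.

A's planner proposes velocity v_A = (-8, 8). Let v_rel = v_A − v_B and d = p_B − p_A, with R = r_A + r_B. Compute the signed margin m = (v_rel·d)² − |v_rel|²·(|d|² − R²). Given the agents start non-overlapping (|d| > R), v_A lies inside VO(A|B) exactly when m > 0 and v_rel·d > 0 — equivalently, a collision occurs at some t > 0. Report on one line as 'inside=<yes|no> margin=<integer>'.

d = (-5, 19),  |d|² = 386;  R = 5+6 = 11,  c = 386−11² = 265
v_rel = (-13, 16),  |v_rel|² = 425;  v_rel·d = (-13)·(-5) + (16)·(19) = 369
425·t² − 738·t + 265 = 0  ⇒  m = 369² − 425·265 = 23536
m = 23536 > 0,  v_rel·d = 369 > 0  ⇒  inside

inside=yes margin=23536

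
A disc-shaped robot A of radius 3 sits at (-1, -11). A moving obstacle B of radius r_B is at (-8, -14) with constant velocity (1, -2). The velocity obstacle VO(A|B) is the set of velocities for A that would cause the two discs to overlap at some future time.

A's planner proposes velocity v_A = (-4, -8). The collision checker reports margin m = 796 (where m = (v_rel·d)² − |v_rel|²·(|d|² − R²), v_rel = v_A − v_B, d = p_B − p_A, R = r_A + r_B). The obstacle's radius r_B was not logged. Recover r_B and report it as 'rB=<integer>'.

m = 796
d = (-7, -3);  v_rel = (-5, -6),  |v_rel|² = 61
v_rel×d = (-5)·(-3) − (-6)·(-7) = -27
since m = R²·61 − (-27)²:  R² = (729 + 796) / 61 = 25
R = √25 = 5  ⇒  r_B = 5 − 3 = 2

rB=2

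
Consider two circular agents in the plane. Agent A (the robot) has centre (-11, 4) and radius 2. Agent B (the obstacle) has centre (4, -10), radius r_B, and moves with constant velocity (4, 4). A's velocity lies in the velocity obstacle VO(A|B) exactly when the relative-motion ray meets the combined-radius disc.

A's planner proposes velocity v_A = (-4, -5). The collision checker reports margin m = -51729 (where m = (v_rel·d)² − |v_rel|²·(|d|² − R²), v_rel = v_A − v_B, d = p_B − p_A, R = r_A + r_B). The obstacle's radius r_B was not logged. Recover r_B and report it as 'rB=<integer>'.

m = -51729
d = (15, -14);  v_rel = (-8, -9),  |v_rel|² = 145
v_rel×d = (-8)·(-14) − (-9)·(15) = 247
since m = R²·145 − 247²:  R² = (61009 + -51729) / 145 = 64
R = √64 = 8  ⇒  r_B = 8 − 2 = 6

rB=6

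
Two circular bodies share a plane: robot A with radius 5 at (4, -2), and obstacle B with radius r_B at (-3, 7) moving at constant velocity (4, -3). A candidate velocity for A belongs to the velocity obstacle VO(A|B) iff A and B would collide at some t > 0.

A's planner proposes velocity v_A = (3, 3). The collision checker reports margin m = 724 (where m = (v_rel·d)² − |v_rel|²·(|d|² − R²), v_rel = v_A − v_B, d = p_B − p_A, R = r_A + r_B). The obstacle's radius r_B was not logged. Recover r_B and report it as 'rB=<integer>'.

m = 724
d = (-7, 9);  v_rel = (-1, 6),  |v_rel|² = 37
v_rel×d = (-1)·(9) − (6)·(-7) = 33
since m = R²·37 − 33²:  R² = (1089 + 724) / 37 = 49
R = √49 = 7  ⇒  r_B = 7 − 5 = 2

rB=2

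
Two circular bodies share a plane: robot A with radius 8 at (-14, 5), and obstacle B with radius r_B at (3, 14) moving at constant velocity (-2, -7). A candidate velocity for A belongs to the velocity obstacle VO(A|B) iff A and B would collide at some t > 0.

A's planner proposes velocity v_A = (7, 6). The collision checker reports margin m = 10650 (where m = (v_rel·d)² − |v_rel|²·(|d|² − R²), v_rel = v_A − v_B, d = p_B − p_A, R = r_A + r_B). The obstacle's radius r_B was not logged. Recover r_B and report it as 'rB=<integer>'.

m = 10650
d = (17, 9);  v_rel = (9, 13),  |v_rel|² = 250
v_rel×d = (9)·(9) − (13)·(17) = -140
since m = R²·250 − (-140)²:  R² = (19600 + 10650) / 250 = 121
R = √121 = 11  ⇒  r_B = 11 − 8 = 3

rB=3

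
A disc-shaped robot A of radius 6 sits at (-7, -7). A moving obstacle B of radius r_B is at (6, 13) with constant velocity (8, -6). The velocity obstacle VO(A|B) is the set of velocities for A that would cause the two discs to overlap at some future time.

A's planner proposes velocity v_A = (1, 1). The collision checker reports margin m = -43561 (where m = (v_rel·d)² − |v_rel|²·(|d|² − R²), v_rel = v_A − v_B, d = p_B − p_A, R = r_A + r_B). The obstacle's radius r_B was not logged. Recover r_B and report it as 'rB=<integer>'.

m = -43561
d = (13, 20);  v_rel = (-7, 7),  |v_rel|² = 98
v_rel×d = (-7)·(20) − (7)·(13) = -231
since m = R²·98 − (-231)²:  R² = (53361 + -43561) / 98 = 100
R = √100 = 10  ⇒  r_B = 10 − 6 = 4

rB=4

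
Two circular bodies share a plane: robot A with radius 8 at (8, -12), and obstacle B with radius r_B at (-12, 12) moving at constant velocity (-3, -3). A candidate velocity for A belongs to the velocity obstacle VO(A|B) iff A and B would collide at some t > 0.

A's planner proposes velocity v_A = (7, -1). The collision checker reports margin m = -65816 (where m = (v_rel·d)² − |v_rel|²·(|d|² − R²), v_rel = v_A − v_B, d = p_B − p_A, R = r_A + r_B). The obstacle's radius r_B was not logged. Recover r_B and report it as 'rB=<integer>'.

m = -65816
d = (-20, 24);  v_rel = (10, 2),  |v_rel|² = 104
v_rel×d = (10)·(24) − (2)·(-20) = 280
since m = R²·104 − 280²:  R² = (78400 + -65816) / 104 = 121
R = √121 = 11  ⇒  r_B = 11 − 8 = 3

rB=3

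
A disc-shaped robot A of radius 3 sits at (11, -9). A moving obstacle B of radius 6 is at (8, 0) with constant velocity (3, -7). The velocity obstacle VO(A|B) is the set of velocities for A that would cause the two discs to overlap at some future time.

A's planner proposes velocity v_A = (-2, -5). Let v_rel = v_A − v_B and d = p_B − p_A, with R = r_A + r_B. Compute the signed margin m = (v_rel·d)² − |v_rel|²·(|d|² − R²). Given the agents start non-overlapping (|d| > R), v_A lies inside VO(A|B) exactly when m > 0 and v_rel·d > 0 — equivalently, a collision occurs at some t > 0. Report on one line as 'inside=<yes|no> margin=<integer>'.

d = (-3, 9),  |d|² = 90;  R = 3+6 = 9,  c = 90−9² = 9
v_rel = (-5, 2),  |v_rel|² = 29;  v_rel·d = (-5)·(-3) + (2)·(9) = 33
29·t² − 66·t + 9 = 0  ⇒  m = 33² − 29·9 = 828
m = 828 > 0,  v_rel·d = 33 > 0  ⇒  inside

inside=yes margin=828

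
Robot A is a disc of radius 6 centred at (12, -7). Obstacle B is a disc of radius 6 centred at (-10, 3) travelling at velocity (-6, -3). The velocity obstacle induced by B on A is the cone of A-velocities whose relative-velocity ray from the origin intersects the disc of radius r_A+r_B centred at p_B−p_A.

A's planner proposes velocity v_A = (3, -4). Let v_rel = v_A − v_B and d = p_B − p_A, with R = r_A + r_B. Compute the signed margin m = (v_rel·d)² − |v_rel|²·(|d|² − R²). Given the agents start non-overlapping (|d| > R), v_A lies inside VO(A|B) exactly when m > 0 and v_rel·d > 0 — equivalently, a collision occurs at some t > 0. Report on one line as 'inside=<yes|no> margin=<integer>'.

d = (-22, 10),  |d|² = 584;  R = 6+6 = 12,  c = 584−12² = 440
v_rel = (9, -1),  |v_rel|² = 82;  v_rel·d = (9)·(-22) + (-1)·(10) = -208
82·t² + 416·t + 440 = 0  ⇒  m = (-208)² − 82·440 = 7184
m = 7184 > 0,  v_rel·d = -208 < 0  ⇒  outside

inside=no margin=7184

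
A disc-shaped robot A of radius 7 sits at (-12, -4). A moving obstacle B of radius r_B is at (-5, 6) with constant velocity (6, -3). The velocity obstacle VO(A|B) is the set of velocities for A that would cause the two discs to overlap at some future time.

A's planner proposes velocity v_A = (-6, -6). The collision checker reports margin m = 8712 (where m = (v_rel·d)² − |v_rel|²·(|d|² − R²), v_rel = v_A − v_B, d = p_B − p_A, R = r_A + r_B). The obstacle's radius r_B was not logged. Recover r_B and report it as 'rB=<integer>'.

m = 8712
d = (7, 10);  v_rel = (-12, -3),  |v_rel|² = 153
v_rel×d = (-12)·(10) − (-3)·(7) = -99
since m = R²·153 − (-99)²:  R² = (9801 + 8712) / 153 = 121
R = √121 = 11  ⇒  r_B = 11 − 7 = 4

rB=4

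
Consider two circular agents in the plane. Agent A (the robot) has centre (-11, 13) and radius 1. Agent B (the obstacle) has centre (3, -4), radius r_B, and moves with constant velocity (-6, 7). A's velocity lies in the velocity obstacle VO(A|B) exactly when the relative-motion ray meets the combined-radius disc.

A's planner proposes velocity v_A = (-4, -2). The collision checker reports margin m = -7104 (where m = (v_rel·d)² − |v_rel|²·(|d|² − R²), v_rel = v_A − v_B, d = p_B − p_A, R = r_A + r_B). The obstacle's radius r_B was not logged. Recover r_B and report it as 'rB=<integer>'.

m = -7104
d = (14, -17);  v_rel = (2, -9),  |v_rel|² = 85
v_rel×d = (2)·(-17) − (-9)·(14) = 92
since m = R²·85 − 92²:  R² = (8464 + -7104) / 85 = 16
R = √16 = 4  ⇒  r_B = 4 − 1 = 3

rB=3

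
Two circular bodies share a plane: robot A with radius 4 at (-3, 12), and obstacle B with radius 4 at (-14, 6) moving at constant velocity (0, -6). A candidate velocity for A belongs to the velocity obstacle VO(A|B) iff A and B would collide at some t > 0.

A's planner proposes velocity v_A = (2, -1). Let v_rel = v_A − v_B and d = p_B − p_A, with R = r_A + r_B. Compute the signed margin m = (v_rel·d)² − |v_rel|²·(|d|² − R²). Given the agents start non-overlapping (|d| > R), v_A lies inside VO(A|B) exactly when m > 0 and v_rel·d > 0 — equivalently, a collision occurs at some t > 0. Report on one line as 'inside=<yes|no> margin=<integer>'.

d = (-11, -6),  |d|² = 157;  R = 4+4 = 8,  c = 157−8² = 93
v_rel = (2, 5),  |v_rel|² = 29;  v_rel·d = (2)·(-11) + (5)·(-6) = -52
29·t² + 104·t + 93 = 0  ⇒  m = (-52)² − 29·93 = 7
m = 7 > 0,  v_rel·d = -52 < 0  ⇒  outside

inside=no margin=7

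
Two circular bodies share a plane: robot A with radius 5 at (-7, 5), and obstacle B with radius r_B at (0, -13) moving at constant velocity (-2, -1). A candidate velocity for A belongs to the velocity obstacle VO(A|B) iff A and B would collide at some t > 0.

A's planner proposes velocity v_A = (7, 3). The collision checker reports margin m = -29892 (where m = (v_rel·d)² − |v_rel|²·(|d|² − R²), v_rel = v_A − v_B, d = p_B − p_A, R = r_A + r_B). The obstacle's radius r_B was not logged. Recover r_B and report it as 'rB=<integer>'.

m = -29892
d = (7, -18);  v_rel = (9, 4),  |v_rel|² = 97
v_rel×d = (9)·(-18) − (4)·(7) = -190
since m = R²·97 − (-190)²:  R² = (36100 + -29892) / 97 = 64
R = √64 = 8  ⇒  r_B = 8 − 5 = 3

rB=3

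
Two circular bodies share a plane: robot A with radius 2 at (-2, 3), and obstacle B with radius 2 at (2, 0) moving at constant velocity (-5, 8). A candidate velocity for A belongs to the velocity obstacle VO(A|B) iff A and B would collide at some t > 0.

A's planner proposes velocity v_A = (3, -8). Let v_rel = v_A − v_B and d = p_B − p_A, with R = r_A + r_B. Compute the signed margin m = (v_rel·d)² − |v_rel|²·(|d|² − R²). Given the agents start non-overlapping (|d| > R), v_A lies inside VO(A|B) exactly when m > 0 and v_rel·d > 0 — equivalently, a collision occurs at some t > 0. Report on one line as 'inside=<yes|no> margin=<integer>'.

d = (4, -3),  |d|² = 25;  R = 2+2 = 4,  c = 25−4² = 9
v_rel = (8, -16),  |v_rel|² = 320;  v_rel·d = (8)·(4) + (-16)·(-3) = 80
320·t² − 160·t + 9 = 0  ⇒  m = 80² − 320·9 = 3520
m = 3520 > 0,  v_rel·d = 80 > 0  ⇒  inside

inside=yes margin=3520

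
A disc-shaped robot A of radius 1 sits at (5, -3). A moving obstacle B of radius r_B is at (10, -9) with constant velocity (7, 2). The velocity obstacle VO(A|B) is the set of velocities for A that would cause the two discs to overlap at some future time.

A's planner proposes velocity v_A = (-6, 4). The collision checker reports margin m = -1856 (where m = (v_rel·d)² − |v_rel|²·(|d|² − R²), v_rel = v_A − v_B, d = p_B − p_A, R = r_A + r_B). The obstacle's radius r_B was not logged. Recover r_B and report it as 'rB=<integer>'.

m = -1856
d = (5, -6);  v_rel = (-13, 2),  |v_rel|² = 173
v_rel×d = (-13)·(-6) − (2)·(5) = 68
since m = R²·173 − 68²:  R² = (4624 + -1856) / 173 = 16
R = √16 = 4  ⇒  r_B = 4 − 1 = 3

rB=3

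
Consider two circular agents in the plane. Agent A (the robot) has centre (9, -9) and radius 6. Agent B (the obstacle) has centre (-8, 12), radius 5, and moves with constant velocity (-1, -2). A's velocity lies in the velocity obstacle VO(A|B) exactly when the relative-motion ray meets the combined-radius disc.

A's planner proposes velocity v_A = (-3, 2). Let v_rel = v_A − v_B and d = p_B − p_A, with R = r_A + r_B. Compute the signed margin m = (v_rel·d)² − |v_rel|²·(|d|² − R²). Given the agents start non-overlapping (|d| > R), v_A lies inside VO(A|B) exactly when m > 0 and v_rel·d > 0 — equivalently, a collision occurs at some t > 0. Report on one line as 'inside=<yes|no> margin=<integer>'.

d = (-17, 21),  |d|² = 730;  R = 6+5 = 11,  c = 730−11² = 609
v_rel = (-2, 4),  |v_rel|² = 20;  v_rel·d = (-2)·(-17) + (4)·(21) = 118
20·t² − 236·t + 609 = 0  ⇒  m = 118² − 20·609 = 1744
m = 1744 > 0,  v_rel·d = 118 > 0  ⇒  inside

inside=yes margin=1744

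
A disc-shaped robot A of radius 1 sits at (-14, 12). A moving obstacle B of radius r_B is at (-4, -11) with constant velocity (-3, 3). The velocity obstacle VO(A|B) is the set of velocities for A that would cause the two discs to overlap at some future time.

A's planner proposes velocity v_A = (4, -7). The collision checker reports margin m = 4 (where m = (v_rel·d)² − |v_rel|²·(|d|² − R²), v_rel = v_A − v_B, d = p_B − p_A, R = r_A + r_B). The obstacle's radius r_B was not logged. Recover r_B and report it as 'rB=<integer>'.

m = 4
d = (10, -23);  v_rel = (7, -10),  |v_rel|² = 149
v_rel×d = (7)·(-23) − (-10)·(10) = -61
since m = R²·149 − (-61)²:  R² = (3721 + 4) / 149 = 25
R = √25 = 5  ⇒  r_B = 5 − 1 = 4

rB=4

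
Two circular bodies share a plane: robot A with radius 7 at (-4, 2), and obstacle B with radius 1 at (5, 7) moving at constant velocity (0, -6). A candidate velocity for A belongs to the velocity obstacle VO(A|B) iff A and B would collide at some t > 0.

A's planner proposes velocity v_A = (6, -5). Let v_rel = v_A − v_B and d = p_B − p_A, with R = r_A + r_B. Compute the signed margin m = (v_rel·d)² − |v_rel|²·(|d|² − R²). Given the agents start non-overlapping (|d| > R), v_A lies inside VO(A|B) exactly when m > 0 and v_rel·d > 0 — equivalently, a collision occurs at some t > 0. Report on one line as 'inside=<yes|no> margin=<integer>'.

d = (9, 5),  |d|² = 106;  R = 7+1 = 8,  c = 106−8² = 42
v_rel = (6, 1),  |v_rel|² = 37;  v_rel·d = (6)·(9) + (1)·(5) = 59
37·t² − 118·t + 42 = 0  ⇒  m = 59² − 37·42 = 1927
m = 1927 > 0,  v_rel·d = 59 > 0  ⇒  inside

inside=yes margin=1927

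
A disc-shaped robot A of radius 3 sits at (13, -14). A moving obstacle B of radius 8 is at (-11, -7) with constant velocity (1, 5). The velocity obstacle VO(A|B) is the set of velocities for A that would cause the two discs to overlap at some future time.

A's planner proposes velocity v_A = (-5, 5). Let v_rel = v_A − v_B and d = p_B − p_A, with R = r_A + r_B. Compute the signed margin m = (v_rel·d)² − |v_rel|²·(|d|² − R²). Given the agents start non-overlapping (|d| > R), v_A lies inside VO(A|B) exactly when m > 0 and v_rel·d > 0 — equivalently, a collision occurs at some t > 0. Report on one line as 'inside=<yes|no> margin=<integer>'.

d = (-24, 7),  |d|² = 625;  R = 3+8 = 11,  c = 625−11² = 504
v_rel = (-6, 0),  |v_rel|² = 36;  v_rel·d = (-6)·(-24) + (0)·(7) = 144
36·t² − 288·t + 504 = 0  ⇒  m = 144² − 36·504 = 2592
m = 2592 > 0,  v_rel·d = 144 > 0  ⇒  inside

inside=yes margin=2592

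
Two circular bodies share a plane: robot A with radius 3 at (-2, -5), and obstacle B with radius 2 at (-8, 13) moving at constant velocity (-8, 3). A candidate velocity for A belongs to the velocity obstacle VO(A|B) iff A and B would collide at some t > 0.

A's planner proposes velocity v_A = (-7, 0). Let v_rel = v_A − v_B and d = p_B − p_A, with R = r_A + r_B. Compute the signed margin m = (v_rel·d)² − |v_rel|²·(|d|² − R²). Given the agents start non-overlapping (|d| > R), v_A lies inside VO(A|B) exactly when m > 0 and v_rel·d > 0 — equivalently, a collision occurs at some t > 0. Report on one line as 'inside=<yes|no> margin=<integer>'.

d = (-6, 18),  |d|² = 360;  R = 3+2 = 5,  c = 360−5² = 335
v_rel = (1, -3),  |v_rel|² = 10;  v_rel·d = (1)·(-6) + (-3)·(18) = -60
10·t² + 120·t + 335 = 0  ⇒  m = (-60)² − 10·335 = 250
m = 250 > 0,  v_rel·d = -60 < 0  ⇒  outside

inside=no margin=250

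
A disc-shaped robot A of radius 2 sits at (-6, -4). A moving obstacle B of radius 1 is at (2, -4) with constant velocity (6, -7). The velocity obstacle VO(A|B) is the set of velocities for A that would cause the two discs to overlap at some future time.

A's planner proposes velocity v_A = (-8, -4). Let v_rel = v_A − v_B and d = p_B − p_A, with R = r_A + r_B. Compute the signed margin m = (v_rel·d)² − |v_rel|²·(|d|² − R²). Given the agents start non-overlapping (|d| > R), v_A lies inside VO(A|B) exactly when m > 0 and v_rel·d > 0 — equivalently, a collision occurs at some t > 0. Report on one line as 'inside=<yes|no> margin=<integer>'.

d = (8, 0),  |d|² = 64;  R = 2+1 = 3,  c = 64−3² = 55
v_rel = (-14, 3),  |v_rel|² = 205;  v_rel·d = (-14)·(8) + (3)·(0) = -112
205·t² + 224·t + 55 = 0  ⇒  m = (-112)² − 205·55 = 1269
m = 1269 > 0,  v_rel·d = -112 < 0  ⇒  outside

inside=no margin=1269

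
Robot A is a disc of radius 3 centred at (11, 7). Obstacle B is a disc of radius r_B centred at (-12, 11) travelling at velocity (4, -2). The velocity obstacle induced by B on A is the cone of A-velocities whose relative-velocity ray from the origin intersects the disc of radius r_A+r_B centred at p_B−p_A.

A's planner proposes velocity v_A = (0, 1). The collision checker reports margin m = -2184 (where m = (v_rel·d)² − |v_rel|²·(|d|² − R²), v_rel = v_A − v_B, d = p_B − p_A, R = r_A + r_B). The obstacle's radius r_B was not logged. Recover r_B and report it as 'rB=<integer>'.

m = -2184
d = (-23, 4);  v_rel = (-4, 3),  |v_rel|² = 25
v_rel×d = (-4)·(4) − (3)·(-23) = 53
since m = R²·25 − 53²:  R² = (2809 + -2184) / 25 = 25
R = √25 = 5  ⇒  r_B = 5 − 3 = 2

rB=2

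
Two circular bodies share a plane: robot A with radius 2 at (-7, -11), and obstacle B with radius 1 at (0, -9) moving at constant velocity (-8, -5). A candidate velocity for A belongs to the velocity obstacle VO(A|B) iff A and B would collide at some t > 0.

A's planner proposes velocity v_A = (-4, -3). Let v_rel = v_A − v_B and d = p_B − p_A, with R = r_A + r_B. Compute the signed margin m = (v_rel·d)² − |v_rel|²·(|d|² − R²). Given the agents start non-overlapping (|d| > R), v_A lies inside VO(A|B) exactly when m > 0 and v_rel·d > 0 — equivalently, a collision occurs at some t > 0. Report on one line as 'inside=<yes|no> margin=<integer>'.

d = (7, 2),  |d|² = 53;  R = 2+1 = 3,  c = 53−3² = 44
v_rel = (4, 2),  |v_rel|² = 20;  v_rel·d = (4)·(7) + (2)·(2) = 32
20·t² − 64·t + 44 = 0  ⇒  m = 32² − 20·44 = 144
m = 144 > 0,  v_rel·d = 32 > 0  ⇒  inside

inside=yes margin=144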